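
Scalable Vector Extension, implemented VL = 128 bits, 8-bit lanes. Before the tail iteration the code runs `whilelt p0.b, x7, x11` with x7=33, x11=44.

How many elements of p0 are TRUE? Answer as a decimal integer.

128-bit reg / 8-bit elem → 16 lanes
active while 33+j < 44, i.e. j ∈ [0,11) capped at 16 ⇒ 11

vl = 11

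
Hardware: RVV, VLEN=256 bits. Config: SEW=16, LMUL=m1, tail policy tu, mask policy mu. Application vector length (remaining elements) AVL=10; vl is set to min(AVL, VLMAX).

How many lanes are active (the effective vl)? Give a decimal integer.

vl = 10

VLMAX = (256 × 1) / 16 = 16 lanes
vl = min(AVL, VLMAX) = min(10, 16) = 10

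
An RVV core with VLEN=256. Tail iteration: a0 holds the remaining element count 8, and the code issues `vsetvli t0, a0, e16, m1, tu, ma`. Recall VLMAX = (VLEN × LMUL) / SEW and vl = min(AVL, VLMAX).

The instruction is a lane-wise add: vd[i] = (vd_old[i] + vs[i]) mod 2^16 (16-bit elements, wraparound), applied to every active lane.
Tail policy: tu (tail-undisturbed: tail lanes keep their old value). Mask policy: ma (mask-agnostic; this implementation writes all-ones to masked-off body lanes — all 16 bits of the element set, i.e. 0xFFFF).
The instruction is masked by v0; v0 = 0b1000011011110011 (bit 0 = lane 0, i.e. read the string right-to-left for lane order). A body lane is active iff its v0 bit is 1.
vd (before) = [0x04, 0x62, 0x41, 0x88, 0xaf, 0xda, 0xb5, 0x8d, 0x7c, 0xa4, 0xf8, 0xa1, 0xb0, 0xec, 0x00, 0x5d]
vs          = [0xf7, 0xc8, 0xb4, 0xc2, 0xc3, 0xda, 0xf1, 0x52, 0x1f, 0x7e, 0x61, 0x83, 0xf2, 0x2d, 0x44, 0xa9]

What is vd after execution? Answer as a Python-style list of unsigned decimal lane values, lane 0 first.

VLMAX = (256 × 1) / 16 = 16 lanes
vl = min(AVL, VLMAX) = min(8, 16) = 8
  i=0: add(0x04,0xf7) → 251
  i=1: add(0x62,0xc8) → 298
  i=2: mask-off/ones → 65535
  i=3: mask-off/ones → 65535
  i=4: add(0xaf,0xc3) → 370
  i=5: add(0xda,0xda) → 436
  i=6: add(0xb5,0xf1) → 422
  i=7: add(0x8d,0x52) → 223
  i=8: tail/keep → 124
  i=9: tail/keep → 164
  i=10: tail/keep → 248
  i=11: tail/keep → 161
  i=12: tail/keep → 176
  i=13: tail/keep → 236
  i=14: tail/keep → 0
  i=15: tail/keep → 93

vd = [251, 298, 65535, 65535, 370, 436, 422, 223, 124, 164, 248, 161, 176, 236, 0, 93]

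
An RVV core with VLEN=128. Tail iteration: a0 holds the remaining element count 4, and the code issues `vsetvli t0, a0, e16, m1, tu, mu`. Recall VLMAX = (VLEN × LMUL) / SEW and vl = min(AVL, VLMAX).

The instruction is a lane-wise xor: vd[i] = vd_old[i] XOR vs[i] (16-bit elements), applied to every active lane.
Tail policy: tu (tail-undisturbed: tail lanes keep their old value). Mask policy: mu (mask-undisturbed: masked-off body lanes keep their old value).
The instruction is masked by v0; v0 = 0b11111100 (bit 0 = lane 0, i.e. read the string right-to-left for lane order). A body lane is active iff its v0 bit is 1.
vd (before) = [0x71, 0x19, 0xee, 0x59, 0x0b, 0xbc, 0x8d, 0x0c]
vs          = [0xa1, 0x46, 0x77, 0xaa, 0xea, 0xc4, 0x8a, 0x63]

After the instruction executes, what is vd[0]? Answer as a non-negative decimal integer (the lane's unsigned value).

lanes per group: 128·1/16 = 8
vl = min(AVL, VLMAX) = min(4, 8) = 4
vd[0] mask-off/keep -> 0x71
vd[1] mask-off/keep -> 0x19
vd[2] xor(0xee,0x77) -> 0x99
vd[3] xor(0x59,0xaa) -> 0xf3
vd[4] tail/keep -> 0x0b
vd[5] tail/keep -> 0xbc
vd[6] tail/keep -> 0x8d
vd[7] tail/keep -> 0x0c

vd[0] = 113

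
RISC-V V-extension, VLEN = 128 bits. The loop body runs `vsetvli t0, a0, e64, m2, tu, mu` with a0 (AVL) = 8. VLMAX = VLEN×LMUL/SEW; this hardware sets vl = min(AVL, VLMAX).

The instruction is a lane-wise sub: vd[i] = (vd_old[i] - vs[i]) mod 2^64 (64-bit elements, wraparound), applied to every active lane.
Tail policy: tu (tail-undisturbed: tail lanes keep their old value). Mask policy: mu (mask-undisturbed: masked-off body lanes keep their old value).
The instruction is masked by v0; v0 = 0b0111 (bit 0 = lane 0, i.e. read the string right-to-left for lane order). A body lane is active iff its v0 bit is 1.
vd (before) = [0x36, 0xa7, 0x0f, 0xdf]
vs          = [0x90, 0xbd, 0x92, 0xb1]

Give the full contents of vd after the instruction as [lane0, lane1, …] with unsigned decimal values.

vd = [18446744073709551526, 18446744073709551594, 18446744073709551485, 223]

VLMAX = (128 × 2) / 64 = 4 lanes
vl = min(AVL, VLMAX) = min(8, 4) = 4
vd[0] sub(0x36,0x90) -> 0xffffffffffffffa6
vd[1] sub(0xa7,0xbd) -> 0xffffffffffffffea
vd[2] sub(0x0f,0x92) -> 0xffffffffffffff7d
vd[3] mask-off/keep -> 0xdf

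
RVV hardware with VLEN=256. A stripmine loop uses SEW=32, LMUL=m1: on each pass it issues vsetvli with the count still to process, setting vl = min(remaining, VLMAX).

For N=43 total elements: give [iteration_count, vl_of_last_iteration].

lanes per group: 256·1/32 = 8
43 elements at 8/iter → 6 passes, remainder 3 on the last

[iterations, last_vl] = [6, 3]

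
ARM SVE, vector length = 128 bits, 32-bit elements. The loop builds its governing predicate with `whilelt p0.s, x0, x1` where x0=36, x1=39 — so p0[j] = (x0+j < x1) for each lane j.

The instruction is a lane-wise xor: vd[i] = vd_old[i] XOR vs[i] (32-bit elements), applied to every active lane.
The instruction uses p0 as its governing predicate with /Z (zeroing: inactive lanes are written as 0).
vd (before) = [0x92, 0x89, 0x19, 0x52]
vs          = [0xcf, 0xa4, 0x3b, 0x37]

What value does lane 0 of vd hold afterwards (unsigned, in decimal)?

128-bit reg / 32-bit elem → 4 lanes
active while 36+j < 39, i.e. j ∈ [0,3) capped at 4 ⇒ 3
vd[0] xor(0x92,0xcf) -> 0x5d
vd[1] xor(0x89,0xa4) -> 0x2d
vd[2] xor(0x19,0x3b) -> 0x22
vd[3] tail/zero -> 0x00

vd[0] = 93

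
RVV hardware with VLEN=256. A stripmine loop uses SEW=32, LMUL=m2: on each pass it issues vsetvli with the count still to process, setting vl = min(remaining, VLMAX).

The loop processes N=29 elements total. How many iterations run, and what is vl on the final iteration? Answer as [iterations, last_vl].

[iterations, last_vl] = [2, 13]

VLMAX = VLEN×LMUL/SEW = 256×2/32 = 16
iterations = ceil(29/16) = 2; final-pass vl = 13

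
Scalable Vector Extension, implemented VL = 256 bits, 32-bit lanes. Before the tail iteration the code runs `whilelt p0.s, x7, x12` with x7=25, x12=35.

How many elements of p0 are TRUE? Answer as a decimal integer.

lane count: 256 div 32 = 8
active while 25+j < 35, i.e. j ∈ [0,10) capped at 8 ⇒ 8

vl = 8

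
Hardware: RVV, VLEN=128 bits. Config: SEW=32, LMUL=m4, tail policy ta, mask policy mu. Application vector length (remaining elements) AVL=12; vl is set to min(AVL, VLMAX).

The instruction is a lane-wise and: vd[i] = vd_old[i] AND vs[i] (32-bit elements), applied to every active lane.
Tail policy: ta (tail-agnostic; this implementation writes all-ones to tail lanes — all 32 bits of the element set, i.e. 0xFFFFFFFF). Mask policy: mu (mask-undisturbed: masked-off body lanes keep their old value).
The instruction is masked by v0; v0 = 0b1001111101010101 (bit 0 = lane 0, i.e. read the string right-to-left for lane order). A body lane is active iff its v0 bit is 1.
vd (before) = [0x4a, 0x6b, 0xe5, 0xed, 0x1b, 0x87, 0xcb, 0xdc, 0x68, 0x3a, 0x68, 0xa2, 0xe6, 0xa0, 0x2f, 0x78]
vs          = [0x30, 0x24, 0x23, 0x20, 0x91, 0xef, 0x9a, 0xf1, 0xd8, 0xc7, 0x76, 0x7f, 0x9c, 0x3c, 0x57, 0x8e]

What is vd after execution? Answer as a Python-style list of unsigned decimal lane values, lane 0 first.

vd = [0, 107, 33, 237, 17, 135, 138, 220, 72, 2, 96, 34, 4294967295, 4294967295, 4294967295, 4294967295]

VLMAX = (128 × 4) / 32 = 16 lanes
vl ← min(12, 16) = 12
vd[0] and(0x4a,0x30) -> 0x00
vd[1] mask-off/keep -> 0x6b
vd[2] and(0xe5,0x23) -> 0x21
vd[3] mask-off/keep -> 0xed
vd[4] and(0x1b,0x91) -> 0x11
vd[5] mask-off/keep -> 0x87
vd[6] and(0xcb,0x9a) -> 0x8a
vd[7] mask-off/keep -> 0xdc
vd[8] and(0x68,0xd8) -> 0x48
vd[9] and(0x3a,0xc7) -> 0x02
vd[10] and(0x68,0x76) -> 0x60
vd[11] and(0xa2,0x7f) -> 0x22
vd[12] tail/ones -> 0xffffffff
vd[13] tail/ones -> 0xffffffff
vd[14] tail/ones -> 0xffffffff
vd[15] tail/ones -> 0xffffffff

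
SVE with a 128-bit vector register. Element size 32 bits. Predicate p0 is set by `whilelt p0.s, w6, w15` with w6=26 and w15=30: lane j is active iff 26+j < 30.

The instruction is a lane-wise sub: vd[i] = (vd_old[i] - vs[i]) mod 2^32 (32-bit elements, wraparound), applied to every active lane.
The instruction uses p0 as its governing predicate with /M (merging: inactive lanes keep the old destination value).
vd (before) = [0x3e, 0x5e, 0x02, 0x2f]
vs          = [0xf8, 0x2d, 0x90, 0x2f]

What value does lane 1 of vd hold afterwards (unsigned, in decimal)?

lane count: 128 div 32 = 4
whilelt: lane j active iff 26+j < 30 → j < 4 → 4 active
  i=0: sub(0x3e,0xf8) → 4294967110
  i=1: sub(0x5e,0x2d) → 49
  i=2: sub(0x02,0x90) → 4294967154
  i=3: sub(0x2f,0x2f) → 0

vd[1] = 49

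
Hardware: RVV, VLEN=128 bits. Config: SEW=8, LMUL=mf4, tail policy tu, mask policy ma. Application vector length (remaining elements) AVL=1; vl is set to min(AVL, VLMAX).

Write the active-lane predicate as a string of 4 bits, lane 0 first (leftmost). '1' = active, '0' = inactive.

VLMAX = VLEN×LMUL/SEW = 128×1/4/8 = 4
vl ← min(1, 4) = 1
bits (lane 0 leftmost): 1000

predicate = 1000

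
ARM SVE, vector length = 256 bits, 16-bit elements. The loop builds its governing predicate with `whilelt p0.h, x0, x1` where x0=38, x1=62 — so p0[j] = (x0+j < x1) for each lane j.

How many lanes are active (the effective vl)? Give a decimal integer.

vl = 16

lane count: 256 div 16 = 16
whilelt: lane j active iff 38+j < 62 → j < 24 → 16 active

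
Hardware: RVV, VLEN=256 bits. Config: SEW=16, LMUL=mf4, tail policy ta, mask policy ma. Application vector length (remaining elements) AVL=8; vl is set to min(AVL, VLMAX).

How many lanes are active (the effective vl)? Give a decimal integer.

lanes per group: 256·1/4/16 = 4
AVL=8 > VLMAX=4, so vl = 4

vl = 4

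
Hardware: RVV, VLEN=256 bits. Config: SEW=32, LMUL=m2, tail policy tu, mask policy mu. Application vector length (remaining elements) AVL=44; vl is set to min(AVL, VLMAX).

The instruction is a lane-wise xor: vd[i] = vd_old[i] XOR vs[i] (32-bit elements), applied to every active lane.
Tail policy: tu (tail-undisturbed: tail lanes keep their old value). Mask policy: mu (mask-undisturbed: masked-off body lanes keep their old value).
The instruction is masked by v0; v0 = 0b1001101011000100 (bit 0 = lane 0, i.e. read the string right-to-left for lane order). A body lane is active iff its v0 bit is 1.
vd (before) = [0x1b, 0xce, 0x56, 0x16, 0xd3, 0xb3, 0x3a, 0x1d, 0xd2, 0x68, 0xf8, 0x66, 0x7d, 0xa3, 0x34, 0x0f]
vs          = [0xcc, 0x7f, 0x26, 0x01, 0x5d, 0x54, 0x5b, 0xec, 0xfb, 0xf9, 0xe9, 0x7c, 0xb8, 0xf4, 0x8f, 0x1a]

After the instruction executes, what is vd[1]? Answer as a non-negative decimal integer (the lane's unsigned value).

vd[1] = 206

VLMAX = VLEN×LMUL/SEW = 256×2/32 = 16
vl = min(AVL, VLMAX) = min(44, 16) = 16
  i=0: mask-off/keep → 27
  i=1: mask-off/keep → 206
  i=2: xor(0x56,0x26) → 112
  i=3: mask-off/keep → 22
  i=4: mask-off/keep → 211
  i=5: mask-off/keep → 179
  i=6: xor(0x3a,0x5b) → 97
  i=7: xor(0x1d,0xec) → 241
  i=8: mask-off/keep → 210
  i=9: xor(0x68,0xf9) → 145
  i=10: mask-off/keep → 248
  i=11: xor(0x66,0x7c) → 26
  i=12: xor(0x7d,0xb8) → 197
  i=13: mask-off/keep → 163
  i=14: mask-off/keep → 52
  i=15: xor(0x0f,0x1a) → 21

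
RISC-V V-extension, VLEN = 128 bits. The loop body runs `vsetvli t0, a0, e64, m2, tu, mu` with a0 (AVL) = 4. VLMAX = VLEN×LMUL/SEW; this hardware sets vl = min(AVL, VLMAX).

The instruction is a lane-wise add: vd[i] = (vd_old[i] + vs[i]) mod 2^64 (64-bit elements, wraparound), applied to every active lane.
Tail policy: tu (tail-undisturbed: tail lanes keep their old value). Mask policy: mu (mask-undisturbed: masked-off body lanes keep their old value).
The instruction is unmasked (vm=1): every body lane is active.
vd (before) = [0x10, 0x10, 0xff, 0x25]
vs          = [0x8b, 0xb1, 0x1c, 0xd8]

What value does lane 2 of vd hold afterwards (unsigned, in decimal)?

vd[2] = 283

lanes per group: 128·2/64 = 4
vl = min(AVL, VLMAX) = min(4, 4) = 4
[0] add(0x10,0x8b) = 0x9b
[1] add(0x10,0xb1) = 0xc1
[2] add(0xff,0x1c) = 0x11b
[3] add(0x25,0xd8) = 0xfd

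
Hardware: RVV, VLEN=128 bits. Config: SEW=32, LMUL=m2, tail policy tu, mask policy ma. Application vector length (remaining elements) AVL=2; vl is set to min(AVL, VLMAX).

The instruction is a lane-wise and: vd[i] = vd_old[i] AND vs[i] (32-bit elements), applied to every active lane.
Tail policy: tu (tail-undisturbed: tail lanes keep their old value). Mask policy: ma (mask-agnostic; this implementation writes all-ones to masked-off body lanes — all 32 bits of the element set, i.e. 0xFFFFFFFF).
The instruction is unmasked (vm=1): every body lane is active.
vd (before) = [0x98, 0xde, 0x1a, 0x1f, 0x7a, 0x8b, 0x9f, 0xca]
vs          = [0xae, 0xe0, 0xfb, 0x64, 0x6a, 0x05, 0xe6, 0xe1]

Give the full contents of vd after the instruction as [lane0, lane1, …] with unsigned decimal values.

lanes per group: 128·2/32 = 8
AVL=2 ≤ VLMAX=8, so vl = 2
  i=0: and(0x98,0xae) → 136
  i=1: and(0xde,0xe0) → 192
  i=2: tail/keep → 26
  i=3: tail/keep → 31
  i=4: tail/keep → 122
  i=5: tail/keep → 139
  i=6: tail/keep → 159
  i=7: tail/keep → 202

vd = [136, 192, 26, 31, 122, 139, 159, 202]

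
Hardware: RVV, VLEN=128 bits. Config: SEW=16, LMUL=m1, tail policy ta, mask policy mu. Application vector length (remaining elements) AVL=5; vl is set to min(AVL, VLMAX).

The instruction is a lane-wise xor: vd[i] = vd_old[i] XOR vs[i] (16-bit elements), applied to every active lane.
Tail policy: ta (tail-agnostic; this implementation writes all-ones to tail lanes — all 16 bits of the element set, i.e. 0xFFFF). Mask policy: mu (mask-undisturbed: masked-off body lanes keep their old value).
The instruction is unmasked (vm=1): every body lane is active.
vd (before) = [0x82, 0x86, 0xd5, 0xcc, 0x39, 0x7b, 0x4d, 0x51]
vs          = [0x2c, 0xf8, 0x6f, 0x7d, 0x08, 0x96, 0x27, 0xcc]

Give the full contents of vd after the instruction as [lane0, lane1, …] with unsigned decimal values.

lanes per group: 128·1/16 = 8
AVL=5 ≤ VLMAX=8, so vl = 5
lane  0: xor(0x82,0x2c) ⇒ 0xae
lane  1: xor(0x86,0xf8) ⇒ 0x7e
lane  2: xor(0xd5,0x6f) ⇒ 0xba
lane  3: xor(0xcc,0x7d) ⇒ 0xb1
lane  4: xor(0x39,0x08) ⇒ 0x31
lane  5: tail/ones ⇒ 0xffff
lane  6: tail/ones ⇒ 0xffff
lane  7: tail/ones ⇒ 0xffff

vd = [174, 126, 186, 177, 49, 65535, 65535, 65535]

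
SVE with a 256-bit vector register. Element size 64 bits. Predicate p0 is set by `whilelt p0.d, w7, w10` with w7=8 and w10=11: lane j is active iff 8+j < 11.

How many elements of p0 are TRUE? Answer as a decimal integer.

256-bit reg / 64-bit elem → 4 lanes
whilelt: lane j active iff 8+j < 11 → j < 3 → 3 active

vl = 3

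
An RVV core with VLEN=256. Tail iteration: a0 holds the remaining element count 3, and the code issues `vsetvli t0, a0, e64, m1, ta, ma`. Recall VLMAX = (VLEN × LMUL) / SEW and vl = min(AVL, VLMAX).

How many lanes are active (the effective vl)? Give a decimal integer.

VLMAX = VLEN×LMUL/SEW = 256×1/64 = 4
vl = min(AVL, VLMAX) = min(3, 4) = 3

vl = 3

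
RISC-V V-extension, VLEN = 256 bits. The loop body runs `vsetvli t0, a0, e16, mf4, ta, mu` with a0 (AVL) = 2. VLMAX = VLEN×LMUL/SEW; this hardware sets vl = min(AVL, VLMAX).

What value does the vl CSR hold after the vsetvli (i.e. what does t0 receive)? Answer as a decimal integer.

VLMAX = (256 × 1/4) / 16 = 4 lanes
AVL=2 ≤ VLMAX=4, so vl = 2

vl = 2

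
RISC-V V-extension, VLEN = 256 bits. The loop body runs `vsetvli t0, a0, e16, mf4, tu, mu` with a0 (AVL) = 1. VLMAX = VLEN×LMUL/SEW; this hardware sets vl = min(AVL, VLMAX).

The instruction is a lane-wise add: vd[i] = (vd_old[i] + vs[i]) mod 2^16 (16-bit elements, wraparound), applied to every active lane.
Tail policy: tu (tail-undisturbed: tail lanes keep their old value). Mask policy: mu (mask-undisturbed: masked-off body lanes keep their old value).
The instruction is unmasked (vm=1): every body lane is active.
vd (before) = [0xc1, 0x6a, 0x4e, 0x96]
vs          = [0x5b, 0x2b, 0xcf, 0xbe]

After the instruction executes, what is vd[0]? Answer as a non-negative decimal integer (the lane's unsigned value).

VLMAX = (256 × 1/4) / 16 = 4 lanes
vl ← min(1, 4) = 1
vd[0] add(0xc1,0x5b) -> 0x11c
vd[1] tail/keep -> 0x6a
vd[2] tail/keep -> 0x4e
vd[3] tail/keep -> 0x96

vd[0] = 284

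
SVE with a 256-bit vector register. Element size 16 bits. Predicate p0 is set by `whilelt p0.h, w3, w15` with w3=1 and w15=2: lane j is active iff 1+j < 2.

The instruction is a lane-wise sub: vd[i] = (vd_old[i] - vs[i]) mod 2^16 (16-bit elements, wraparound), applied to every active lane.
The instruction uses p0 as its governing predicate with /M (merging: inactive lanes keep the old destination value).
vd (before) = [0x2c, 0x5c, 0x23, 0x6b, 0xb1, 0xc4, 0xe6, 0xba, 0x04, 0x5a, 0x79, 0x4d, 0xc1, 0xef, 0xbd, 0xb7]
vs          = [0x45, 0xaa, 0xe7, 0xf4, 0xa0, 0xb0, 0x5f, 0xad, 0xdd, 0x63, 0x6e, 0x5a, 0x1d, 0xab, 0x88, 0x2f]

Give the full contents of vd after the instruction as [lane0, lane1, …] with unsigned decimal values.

vd = [65511, 92, 35, 107, 177, 196, 230, 186, 4, 90, 121, 77, 193, 239, 189, 183]

register lanes = 256/16 = 16
p0[j] = (1+j < 2); true for j=0..0 → 1 lanes set
[0] sub(0x2c,0x45) = 0xffe7
[1] tail/keep = 0x5c
[2] tail/keep = 0x23
[3] tail/keep = 0x6b
[4] tail/keep = 0xb1
[5] tail/keep = 0xc4
[6] tail/keep = 0xe6
[7] tail/keep = 0xba
[8] tail/keep = 0x04
[9] tail/keep = 0x5a
[10] tail/keep = 0x79
[11] tail/keep = 0x4d
[12] tail/keep = 0xc1
[13] tail/keep = 0xef
[14] tail/keep = 0xbd
[15] tail/keep = 0xb7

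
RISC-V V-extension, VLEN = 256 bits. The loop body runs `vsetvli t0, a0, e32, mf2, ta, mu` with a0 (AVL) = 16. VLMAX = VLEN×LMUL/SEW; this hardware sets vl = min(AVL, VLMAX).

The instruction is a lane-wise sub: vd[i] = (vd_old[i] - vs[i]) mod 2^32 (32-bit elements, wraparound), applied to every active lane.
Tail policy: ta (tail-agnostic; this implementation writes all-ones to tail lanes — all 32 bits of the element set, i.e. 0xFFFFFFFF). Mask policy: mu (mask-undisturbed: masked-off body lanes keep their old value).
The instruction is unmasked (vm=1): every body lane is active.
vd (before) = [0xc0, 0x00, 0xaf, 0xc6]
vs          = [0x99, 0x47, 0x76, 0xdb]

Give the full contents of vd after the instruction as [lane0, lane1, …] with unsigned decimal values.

vd = [39, 4294967225, 57, 4294967275]

VLMAX = VLEN×LMUL/SEW = 256×1/2/32 = 4
vl ← min(16, 4) = 4
vd[0] sub(0xc0,0x99) -> 0x27
vd[1] sub(0x00,0x47) -> 0xffffffb9
vd[2] sub(0xaf,0x76) -> 0x39
vd[3] sub(0xc6,0xdb) -> 0xffffffeb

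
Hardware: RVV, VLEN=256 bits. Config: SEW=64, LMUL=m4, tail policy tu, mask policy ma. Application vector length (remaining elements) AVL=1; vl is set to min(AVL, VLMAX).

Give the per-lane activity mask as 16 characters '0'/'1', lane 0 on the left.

VLMAX = VLEN×LMUL/SEW = 256×4/64 = 16
AVL=1 ≤ VLMAX=16, so vl = 1
bits (lane 0 leftmost): 1000000000000000

predicate = 1000000000000000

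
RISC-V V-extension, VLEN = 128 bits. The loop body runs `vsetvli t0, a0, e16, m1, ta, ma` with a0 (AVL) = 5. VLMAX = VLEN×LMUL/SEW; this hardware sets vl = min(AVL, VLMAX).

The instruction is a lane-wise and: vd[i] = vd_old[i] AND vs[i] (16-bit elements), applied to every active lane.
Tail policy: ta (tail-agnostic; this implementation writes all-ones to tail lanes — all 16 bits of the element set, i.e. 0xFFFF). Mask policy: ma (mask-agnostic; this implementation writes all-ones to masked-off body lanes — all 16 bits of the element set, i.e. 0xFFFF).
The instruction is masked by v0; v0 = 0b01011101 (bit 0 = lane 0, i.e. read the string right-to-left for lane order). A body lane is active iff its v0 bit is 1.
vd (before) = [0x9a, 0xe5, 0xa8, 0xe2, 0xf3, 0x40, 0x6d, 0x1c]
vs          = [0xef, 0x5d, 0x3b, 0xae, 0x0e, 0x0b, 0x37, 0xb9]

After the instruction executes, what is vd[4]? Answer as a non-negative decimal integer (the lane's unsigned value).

lanes per group: 128·1/16 = 8
AVL=5 ≤ VLMAX=8, so vl = 5
[0] and(0x9a,0xef) = 0x8a
[1] mask-off/ones = 0xffff
[2] and(0xa8,0x3b) = 0x28
[3] and(0xe2,0xae) = 0xa2
[4] and(0xf3,0x0e) = 0x02
[5] tail/ones = 0xffff
[6] tail/ones = 0xffff
[7] tail/ones = 0xffff

vd[4] = 2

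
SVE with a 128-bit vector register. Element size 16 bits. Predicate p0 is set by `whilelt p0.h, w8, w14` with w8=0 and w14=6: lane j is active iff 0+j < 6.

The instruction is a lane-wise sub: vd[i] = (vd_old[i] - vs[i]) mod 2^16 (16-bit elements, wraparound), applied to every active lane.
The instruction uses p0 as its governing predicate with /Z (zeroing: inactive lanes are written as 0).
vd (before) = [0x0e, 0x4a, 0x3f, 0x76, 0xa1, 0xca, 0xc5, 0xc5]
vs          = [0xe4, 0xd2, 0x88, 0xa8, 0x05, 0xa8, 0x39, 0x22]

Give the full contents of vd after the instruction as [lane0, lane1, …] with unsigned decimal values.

128-bit reg / 16-bit elem → 8 lanes
active while 0+j < 6, i.e. j ∈ [0,6) capped at 8 ⇒ 6
  i=0: sub(0x0e,0xe4) → 65322
  i=1: sub(0x4a,0xd2) → 65400
  i=2: sub(0x3f,0x88) → 65463
  i=3: sub(0x76,0xa8) → 65486
  i=4: sub(0xa1,0x05) → 156
  i=5: sub(0xca,0xa8) → 34
  i=6: tail/zero → 0
  i=7: tail/zero → 0

vd = [65322, 65400, 65463, 65486, 156, 34, 0, 0]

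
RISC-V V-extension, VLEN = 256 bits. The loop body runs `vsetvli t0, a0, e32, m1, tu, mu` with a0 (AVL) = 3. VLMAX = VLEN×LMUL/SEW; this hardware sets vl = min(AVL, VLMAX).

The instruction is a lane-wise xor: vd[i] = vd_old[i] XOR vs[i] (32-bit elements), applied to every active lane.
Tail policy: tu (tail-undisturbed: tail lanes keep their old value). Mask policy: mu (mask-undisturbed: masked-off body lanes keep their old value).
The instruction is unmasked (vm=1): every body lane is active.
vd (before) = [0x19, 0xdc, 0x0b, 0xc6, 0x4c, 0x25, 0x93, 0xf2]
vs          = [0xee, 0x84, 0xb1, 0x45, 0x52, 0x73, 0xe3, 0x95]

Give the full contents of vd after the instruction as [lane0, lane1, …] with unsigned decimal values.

VLMAX = (256 × 1) / 32 = 8 lanes
vl ← min(3, 8) = 3
[0] xor(0x19,0xee) = 0xf7
[1] xor(0xdc,0x84) = 0x58
[2] xor(0x0b,0xb1) = 0xba
[3] tail/keep = 0xc6
[4] tail/keep = 0x4c
[5] tail/keep = 0x25
[6] tail/keep = 0x93
[7] tail/keep = 0xf2

vd = [247, 88, 186, 198, 76, 37, 147, 242]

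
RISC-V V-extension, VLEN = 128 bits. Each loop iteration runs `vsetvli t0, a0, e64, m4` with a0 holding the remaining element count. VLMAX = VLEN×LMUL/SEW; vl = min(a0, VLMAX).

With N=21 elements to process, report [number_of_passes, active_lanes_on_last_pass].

lanes per group: 128·4/64 = 8
21 elements at 8/iter → 3 passes, remainder 5 on the last

[iterations, last_vl] = [3, 5]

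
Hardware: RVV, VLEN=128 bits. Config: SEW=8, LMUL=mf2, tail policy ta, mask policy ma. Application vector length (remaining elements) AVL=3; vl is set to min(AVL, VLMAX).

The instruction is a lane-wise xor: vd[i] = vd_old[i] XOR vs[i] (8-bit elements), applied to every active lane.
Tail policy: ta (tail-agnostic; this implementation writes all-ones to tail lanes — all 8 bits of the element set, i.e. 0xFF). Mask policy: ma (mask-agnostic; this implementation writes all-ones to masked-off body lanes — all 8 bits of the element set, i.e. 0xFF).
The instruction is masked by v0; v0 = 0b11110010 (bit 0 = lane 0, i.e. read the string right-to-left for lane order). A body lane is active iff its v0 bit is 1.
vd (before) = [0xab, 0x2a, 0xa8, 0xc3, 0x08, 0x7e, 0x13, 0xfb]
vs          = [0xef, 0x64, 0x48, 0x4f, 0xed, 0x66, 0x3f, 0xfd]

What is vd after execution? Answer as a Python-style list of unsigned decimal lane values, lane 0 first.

VLMAX = (128 × 1/2) / 8 = 8 lanes
vl ← min(3, 8) = 3
  i=0: mask-off/ones → 255
  i=1: xor(0x2a,0x64) → 78
  i=2: mask-off/ones → 255
  i=3: tail/ones → 255
  i=4: tail/ones → 255
  i=5: tail/ones → 255
  i=6: tail/ones → 255
  i=7: tail/ones → 255

vd = [255, 78, 255, 255, 255, 255, 255, 255]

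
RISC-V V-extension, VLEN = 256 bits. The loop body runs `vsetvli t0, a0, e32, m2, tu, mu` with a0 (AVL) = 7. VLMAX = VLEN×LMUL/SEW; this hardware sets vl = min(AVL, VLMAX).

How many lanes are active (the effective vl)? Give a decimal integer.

vl = 7

lanes per group: 256·2/32 = 16
vl ← min(7, 16) = 7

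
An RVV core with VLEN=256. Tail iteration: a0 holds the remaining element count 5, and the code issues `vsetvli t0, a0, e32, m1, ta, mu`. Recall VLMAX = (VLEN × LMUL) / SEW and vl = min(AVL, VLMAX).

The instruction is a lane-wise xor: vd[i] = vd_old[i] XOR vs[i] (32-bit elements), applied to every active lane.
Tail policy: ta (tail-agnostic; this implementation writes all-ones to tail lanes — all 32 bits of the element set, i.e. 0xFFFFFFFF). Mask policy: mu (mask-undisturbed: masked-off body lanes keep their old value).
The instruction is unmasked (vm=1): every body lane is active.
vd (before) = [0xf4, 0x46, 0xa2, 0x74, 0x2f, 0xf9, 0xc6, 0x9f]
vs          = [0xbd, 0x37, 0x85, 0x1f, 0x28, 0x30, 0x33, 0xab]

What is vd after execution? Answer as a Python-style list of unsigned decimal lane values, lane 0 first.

lanes per group: 256·1/32 = 8
AVL=5 ≤ VLMAX=8, so vl = 5
lane  0: xor(0xf4,0xbd) ⇒ 0x49
lane  1: xor(0x46,0x37) ⇒ 0x71
lane  2: xor(0xa2,0x85) ⇒ 0x27
lane  3: xor(0x74,0x1f) ⇒ 0x6b
lane  4: xor(0x2f,0x28) ⇒ 0x07
lane  5: tail/ones ⇒ 0xffffffff
lane  6: tail/ones ⇒ 0xffffffff
lane  7: tail/ones ⇒ 0xffffffff

vd = [73, 113, 39, 107, 7, 4294967295, 4294967295, 4294967295]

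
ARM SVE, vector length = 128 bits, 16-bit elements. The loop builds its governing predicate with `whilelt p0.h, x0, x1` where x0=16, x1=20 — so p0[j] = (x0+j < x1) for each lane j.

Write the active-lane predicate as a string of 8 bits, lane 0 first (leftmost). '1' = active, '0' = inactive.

register lanes = 128/16 = 8
p0[j] = (16+j < 20); true for j=0..3 → 4 lanes set
bits (lane 0 leftmost): 11110000

predicate = 11110000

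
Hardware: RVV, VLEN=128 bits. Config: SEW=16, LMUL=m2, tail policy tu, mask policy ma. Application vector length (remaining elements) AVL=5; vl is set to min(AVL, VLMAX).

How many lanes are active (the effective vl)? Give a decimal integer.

vl = 5

VLMAX = (128 × 2) / 16 = 16 lanes
vl = min(AVL, VLMAX) = min(5, 16) = 5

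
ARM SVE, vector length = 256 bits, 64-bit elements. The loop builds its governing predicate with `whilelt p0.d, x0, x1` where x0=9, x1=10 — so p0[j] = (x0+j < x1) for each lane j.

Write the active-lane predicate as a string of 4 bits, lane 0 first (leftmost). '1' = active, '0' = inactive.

register lanes = 256/64 = 4
p0[j] = (9+j < 10); true for j=0..0 → 1 lanes set
bits (lane 0 leftmost): 1000

predicate = 1000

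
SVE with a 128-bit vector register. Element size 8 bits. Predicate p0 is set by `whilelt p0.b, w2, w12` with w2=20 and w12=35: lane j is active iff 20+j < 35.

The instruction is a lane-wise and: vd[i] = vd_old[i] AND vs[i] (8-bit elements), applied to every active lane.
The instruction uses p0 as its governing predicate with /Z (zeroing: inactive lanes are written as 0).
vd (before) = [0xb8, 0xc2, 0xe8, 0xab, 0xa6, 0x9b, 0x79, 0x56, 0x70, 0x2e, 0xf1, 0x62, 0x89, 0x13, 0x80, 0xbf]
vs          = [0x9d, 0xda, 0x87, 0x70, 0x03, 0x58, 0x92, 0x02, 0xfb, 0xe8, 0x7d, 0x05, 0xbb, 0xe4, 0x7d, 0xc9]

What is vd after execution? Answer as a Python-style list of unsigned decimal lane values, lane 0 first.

register lanes = 128/8 = 16
active while 20+j < 35, i.e. j ∈ [0,15) capped at 16 ⇒ 15
vd[0] and(0xb8,0x9d) -> 0x98
vd[1] and(0xc2,0xda) -> 0xc2
vd[2] and(0xe8,0x87) -> 0x80
vd[3] and(0xab,0x70) -> 0x20
vd[4] and(0xa6,0x03) -> 0x02
vd[5] and(0x9b,0x58) -> 0x18
vd[6] and(0x79,0x92) -> 0x10
vd[7] and(0x56,0x02) -> 0x02
vd[8] and(0x70,0xfb) -> 0x70
vd[9] and(0x2e,0xe8) -> 0x28
vd[10] and(0xf1,0x7d) -> 0x71
vd[11] and(0x62,0x05) -> 0x00
vd[12] and(0x89,0xbb) -> 0x89
vd[13] and(0x13,0xe4) -> 0x00
vd[14] and(0x80,0x7d) -> 0x00
vd[15] tail/zero -> 0x00

vd = [152, 194, 128, 32, 2, 24, 16, 2, 112, 40, 113, 0, 137, 0, 0, 0]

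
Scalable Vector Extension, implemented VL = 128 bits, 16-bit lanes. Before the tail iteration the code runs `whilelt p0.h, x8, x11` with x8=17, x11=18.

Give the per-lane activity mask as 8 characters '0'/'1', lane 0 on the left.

predicate = 10000000

lane count: 128 div 16 = 8
active while 17+j < 18, i.e. j ∈ [0,1) capped at 8 ⇒ 1
bits (lane 0 leftmost): 10000000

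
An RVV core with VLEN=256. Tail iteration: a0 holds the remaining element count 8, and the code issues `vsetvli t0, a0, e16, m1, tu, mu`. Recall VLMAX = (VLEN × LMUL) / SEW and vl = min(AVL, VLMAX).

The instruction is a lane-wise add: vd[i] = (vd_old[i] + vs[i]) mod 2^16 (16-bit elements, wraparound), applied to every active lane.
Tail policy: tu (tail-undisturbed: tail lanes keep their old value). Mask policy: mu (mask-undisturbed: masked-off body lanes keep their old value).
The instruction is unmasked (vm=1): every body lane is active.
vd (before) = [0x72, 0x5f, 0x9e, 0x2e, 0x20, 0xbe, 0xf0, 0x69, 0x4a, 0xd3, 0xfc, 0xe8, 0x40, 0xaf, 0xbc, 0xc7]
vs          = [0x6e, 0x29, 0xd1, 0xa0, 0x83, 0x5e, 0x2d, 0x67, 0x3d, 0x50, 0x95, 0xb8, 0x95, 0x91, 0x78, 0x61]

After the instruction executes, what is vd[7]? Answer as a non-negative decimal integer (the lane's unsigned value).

VLMAX = VLEN×LMUL/SEW = 256×1/16 = 16
vl = min(AVL, VLMAX) = min(8, 16) = 8
lane  0: add(0x72,0x6e) ⇒ 0xe0
lane  1: add(0x5f,0x29) ⇒ 0x88
lane  2: add(0x9e,0xd1) ⇒ 0x16f
lane  3: add(0x2e,0xa0) ⇒ 0xce
lane  4: add(0x20,0x83) ⇒ 0xa3
lane  5: add(0xbe,0x5e) ⇒ 0x11c
lane  6: add(0xf0,0x2d) ⇒ 0x11d
lane  7: add(0x69,0x67) ⇒ 0xd0
lane  8: tail/keep ⇒ 0x4a
lane  9: tail/keep ⇒ 0xd3
lane 10: tail/keep ⇒ 0xfc
lane 11: tail/keep ⇒ 0xe8
lane 12: tail/keep ⇒ 0x40
lane 13: tail/keep ⇒ 0xaf
lane 14: tail/keep ⇒ 0xbc
lane 15: tail/keep ⇒ 0xc7

vd[7] = 208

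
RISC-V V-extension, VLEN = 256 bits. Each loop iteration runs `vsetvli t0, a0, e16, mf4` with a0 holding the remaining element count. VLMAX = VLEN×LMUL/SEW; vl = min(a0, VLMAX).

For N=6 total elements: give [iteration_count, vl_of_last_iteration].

[iterations, last_vl] = [2, 2]

lanes per group: 256·1/4/16 = 4
N=6: ⌈6/4⌉ = 2 iters; last vl = 6 − 1×4 = 2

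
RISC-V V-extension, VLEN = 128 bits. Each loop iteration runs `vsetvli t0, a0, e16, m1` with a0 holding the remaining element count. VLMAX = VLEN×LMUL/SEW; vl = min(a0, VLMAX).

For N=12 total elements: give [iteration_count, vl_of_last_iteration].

[iterations, last_vl] = [2, 4]

VLMAX = VLEN×LMUL/SEW = 128×1/16 = 8
iterations = ceil(12/8) = 2; final-pass vl = 4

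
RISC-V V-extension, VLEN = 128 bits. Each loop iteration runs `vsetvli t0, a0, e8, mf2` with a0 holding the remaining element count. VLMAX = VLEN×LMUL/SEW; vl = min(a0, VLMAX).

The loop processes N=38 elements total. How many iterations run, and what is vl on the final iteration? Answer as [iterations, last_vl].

[iterations, last_vl] = [5, 6]

VLMAX = VLEN×LMUL/SEW = 128×1/2/8 = 8
38 elements at 8/iter → 5 passes, remainder 6 on the last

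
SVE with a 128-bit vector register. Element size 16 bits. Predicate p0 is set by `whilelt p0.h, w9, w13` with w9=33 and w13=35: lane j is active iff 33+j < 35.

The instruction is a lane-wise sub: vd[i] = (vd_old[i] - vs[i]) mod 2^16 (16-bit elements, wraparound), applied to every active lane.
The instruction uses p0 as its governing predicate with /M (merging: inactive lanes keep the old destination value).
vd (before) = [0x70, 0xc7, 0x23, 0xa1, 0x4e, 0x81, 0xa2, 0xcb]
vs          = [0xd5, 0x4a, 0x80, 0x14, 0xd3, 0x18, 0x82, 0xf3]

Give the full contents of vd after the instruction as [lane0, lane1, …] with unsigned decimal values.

vd = [65435, 125, 35, 161, 78, 129, 162, 203]

register lanes = 128/16 = 8
whilelt: lane j active iff 33+j < 35 → j < 2 → 2 active
vd[0] sub(0x70,0xd5) -> 0xff9b
vd[1] sub(0xc7,0x4a) -> 0x7d
vd[2] tail/keep -> 0x23
vd[3] tail/keep -> 0xa1
vd[4] tail/keep -> 0x4e
vd[5] tail/keep -> 0x81
vd[6] tail/keep -> 0xa2
vd[7] tail/keep -> 0xcb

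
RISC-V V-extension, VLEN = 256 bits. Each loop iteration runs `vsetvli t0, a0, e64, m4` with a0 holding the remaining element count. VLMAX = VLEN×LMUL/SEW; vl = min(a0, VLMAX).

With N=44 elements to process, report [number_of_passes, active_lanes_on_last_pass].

lanes per group: 256·4/64 = 16
44 elements at 16/iter → 3 passes, remainder 12 on the last

[iterations, last_vl] = [3, 12]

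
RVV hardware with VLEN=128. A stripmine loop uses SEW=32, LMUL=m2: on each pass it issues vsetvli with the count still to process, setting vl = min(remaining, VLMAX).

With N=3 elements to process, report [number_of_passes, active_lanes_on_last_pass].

[iterations, last_vl] = [1, 3]

VLMAX = VLEN×LMUL/SEW = 128×2/32 = 8
iterations = ceil(3/8) = 1; final-pass vl = 3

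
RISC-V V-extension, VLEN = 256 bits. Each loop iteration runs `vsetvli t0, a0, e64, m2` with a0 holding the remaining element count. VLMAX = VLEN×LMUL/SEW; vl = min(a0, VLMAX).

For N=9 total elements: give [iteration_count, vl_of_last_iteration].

VLMAX = VLEN×LMUL/SEW = 256×2/64 = 8
N=9: ⌈9/8⌉ = 2 iters; last vl = 9 − 1×8 = 1

[iterations, last_vl] = [2, 1]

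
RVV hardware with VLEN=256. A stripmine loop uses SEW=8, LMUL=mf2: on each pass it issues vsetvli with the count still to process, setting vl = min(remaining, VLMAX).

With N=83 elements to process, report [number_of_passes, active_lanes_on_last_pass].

[iterations, last_vl] = [6, 3]

lanes per group: 256·1/2/8 = 16
iterations = ceil(83/16) = 6; final-pass vl = 3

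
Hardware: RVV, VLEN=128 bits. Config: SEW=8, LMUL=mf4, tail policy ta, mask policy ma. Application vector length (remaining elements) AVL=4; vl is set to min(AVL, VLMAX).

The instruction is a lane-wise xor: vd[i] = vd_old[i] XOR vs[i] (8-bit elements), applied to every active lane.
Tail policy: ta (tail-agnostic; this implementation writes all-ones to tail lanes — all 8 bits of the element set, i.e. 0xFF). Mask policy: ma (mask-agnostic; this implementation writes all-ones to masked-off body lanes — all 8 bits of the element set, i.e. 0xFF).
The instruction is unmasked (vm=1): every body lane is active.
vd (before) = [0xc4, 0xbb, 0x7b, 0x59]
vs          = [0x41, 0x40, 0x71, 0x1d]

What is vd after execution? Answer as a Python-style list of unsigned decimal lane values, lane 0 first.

vd = [133, 251, 10, 68]

VLMAX = (128 × 1/4) / 8 = 4 lanes
vl = min(AVL, VLMAX) = min(4, 4) = 4
[0] xor(0xc4,0x41) = 0x85
[1] xor(0xbb,0x40) = 0xfb
[2] xor(0x7b,0x71) = 0x0a
[3] xor(0x59,0x1d) = 0x44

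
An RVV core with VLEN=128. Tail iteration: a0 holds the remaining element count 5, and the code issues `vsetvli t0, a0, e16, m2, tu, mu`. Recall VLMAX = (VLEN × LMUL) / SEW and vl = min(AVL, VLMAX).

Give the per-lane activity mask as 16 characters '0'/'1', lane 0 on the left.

predicate = 1111100000000000

VLMAX = VLEN×LMUL/SEW = 128×2/16 = 16
vl = min(AVL, VLMAX) = min(5, 16) = 5
bits (lane 0 leftmost): 1111100000000000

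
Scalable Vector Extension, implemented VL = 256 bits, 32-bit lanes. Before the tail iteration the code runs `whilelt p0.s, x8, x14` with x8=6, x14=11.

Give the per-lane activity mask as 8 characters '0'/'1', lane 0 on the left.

predicate = 11111000

lane count: 256 div 32 = 8
whilelt: lane j active iff 6+j < 11 → j < 5 → 5 active
bits (lane 0 leftmost): 11111000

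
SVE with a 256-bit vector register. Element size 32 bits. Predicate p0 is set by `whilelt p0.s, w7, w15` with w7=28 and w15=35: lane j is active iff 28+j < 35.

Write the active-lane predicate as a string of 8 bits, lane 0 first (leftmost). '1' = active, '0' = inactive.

256-bit reg / 32-bit elem → 8 lanes
whilelt: lane j active iff 28+j < 35 → j < 7 → 7 active
bits (lane 0 leftmost): 11111110

predicate = 11111110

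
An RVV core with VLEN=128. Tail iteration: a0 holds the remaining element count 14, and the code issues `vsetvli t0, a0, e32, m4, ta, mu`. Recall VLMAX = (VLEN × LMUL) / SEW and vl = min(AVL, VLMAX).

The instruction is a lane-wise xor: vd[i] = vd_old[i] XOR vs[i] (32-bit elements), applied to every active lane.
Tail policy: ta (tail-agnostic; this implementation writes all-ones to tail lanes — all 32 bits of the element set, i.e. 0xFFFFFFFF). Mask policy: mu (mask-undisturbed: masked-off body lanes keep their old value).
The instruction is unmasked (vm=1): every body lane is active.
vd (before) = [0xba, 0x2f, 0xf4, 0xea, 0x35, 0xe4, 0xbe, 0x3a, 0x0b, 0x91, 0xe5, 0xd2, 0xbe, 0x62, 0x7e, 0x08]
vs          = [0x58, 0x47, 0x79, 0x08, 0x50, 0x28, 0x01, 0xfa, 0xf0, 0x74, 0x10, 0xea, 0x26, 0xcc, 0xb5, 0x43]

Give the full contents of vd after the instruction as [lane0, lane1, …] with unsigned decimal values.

VLMAX = VLEN×LMUL/SEW = 128×4/32 = 16
vl = min(AVL, VLMAX) = min(14, 16) = 14
[0] xor(0xba,0x58) = 0xe2
[1] xor(0x2f,0x47) = 0x68
[2] xor(0xf4,0x79) = 0x8d
[3] xor(0xea,0x08) = 0xe2
[4] xor(0x35,0x50) = 0x65
[5] xor(0xe4,0x28) = 0xcc
[6] xor(0xbe,0x01) = 0xbf
[7] xor(0x3a,0xfa) = 0xc0
[8] xor(0x0b,0xf0) = 0xfb
[9] xor(0x91,0x74) = 0xe5
[10] xor(0xe5,0x10) = 0xf5
[11] xor(0xd2,0xea) = 0x38
[12] xor(0xbe,0x26) = 0x98
[13] xor(0x62,0xcc) = 0xae
[14] tail/ones = 0xffffffff
[15] tail/ones = 0xffffffff

vd = [226, 104, 141, 226, 101, 204, 191, 192, 251, 229, 245, 56, 152, 174, 4294967295, 4294967295]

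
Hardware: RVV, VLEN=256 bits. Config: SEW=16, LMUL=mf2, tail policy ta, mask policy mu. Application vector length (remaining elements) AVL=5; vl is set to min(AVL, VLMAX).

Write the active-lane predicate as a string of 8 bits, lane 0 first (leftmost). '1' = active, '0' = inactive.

predicate = 11111000

lanes per group: 256·1/2/16 = 8
vl ← min(5, 8) = 5
bits (lane 0 leftmost): 11111000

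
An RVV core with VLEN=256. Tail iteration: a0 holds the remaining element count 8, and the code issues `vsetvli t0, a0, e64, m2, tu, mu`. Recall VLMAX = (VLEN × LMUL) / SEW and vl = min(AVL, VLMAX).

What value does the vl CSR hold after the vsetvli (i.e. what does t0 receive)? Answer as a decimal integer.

VLMAX = VLEN×LMUL/SEW = 256×2/64 = 8
AVL=8 ≤ VLMAX=8, so vl = 8

vl = 8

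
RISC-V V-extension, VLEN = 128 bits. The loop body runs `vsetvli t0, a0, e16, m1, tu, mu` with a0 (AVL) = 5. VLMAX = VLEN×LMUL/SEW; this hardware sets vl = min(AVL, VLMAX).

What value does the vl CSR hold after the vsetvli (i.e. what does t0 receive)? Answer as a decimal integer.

vl = 5

lanes per group: 128·1/16 = 8
vl = min(AVL, VLMAX) = min(5, 8) = 5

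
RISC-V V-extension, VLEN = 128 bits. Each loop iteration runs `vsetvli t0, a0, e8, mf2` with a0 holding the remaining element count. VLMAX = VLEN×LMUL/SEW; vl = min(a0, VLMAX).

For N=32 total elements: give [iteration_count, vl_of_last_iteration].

lanes per group: 128·1/2/8 = 8
32 elements at 8/iter → 4 passes, remainder 8 on the last

[iterations, last_vl] = [4, 8]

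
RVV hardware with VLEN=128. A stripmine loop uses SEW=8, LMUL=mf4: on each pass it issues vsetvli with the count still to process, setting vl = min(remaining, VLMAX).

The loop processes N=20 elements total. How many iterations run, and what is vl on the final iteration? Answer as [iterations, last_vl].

[iterations, last_vl] = [5, 4]

lanes per group: 128·1/4/8 = 4
20 elements at 4/iter → 5 passes, remainder 4 on the last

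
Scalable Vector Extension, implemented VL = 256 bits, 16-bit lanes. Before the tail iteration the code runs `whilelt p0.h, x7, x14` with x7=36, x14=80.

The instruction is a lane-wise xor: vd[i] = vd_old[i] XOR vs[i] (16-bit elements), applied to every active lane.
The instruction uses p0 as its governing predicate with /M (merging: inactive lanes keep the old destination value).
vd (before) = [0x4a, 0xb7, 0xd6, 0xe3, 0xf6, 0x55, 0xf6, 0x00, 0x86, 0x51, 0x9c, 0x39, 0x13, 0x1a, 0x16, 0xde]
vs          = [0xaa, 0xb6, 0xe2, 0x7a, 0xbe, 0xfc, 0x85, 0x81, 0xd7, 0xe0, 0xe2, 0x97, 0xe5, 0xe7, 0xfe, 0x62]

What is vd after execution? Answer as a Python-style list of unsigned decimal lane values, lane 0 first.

256-bit reg / 16-bit elem → 16 lanes
p0[j] = (36+j < 80); true for j=0..15 → 16 lanes set
vd[0] xor(0x4a,0xaa) -> 0xe0
vd[1] xor(0xb7,0xb6) -> 0x01
vd[2] xor(0xd6,0xe2) -> 0x34
vd[3] xor(0xe3,0x7a) -> 0x99
vd[4] xor(0xf6,0xbe) -> 0x48
vd[5] xor(0x55,0xfc) -> 0xa9
vd[6] xor(0xf6,0x85) -> 0x73
vd[7] xor(0x00,0x81) -> 0x81
vd[8] xor(0x86,0xd7) -> 0x51
vd[9] xor(0x51,0xe0) -> 0xb1
vd[10] xor(0x9c,0xe2) -> 0x7e
vd[11] xor(0x39,0x97) -> 0xae
vd[12] xor(0x13,0xe5) -> 0xf6
vd[13] xor(0x1a,0xe7) -> 0xfd
vd[14] xor(0x16,0xfe) -> 0xe8
vd[15] xor(0xde,0x62) -> 0xbc

vd = [224, 1, 52, 153, 72, 169, 115, 129, 81, 177, 126, 174, 246, 253, 232, 188]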